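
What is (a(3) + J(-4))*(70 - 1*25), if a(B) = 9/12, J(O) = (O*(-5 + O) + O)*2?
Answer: 11655/4 ≈ 2913.8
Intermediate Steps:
J(O) = 2*O + 2*O*(-5 + O) (J(O) = (O + O*(-5 + O))*2 = 2*O + 2*O*(-5 + O))
a(B) = ¾ (a(B) = 9*(1/12) = ¾)
(a(3) + J(-4))*(70 - 1*25) = (¾ + 2*(-4)*(-4 - 4))*(70 - 1*25) = (¾ + 2*(-4)*(-8))*(70 - 25) = (¾ + 64)*45 = (259/4)*45 = 11655/4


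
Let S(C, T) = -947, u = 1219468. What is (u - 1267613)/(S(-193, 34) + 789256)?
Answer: -48145/788309 ≈ -0.061074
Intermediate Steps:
(u - 1267613)/(S(-193, 34) + 789256) = (1219468 - 1267613)/(-947 + 789256) = -48145/788309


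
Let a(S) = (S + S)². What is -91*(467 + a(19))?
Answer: -173901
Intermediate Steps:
a(S) = 4*S² (a(S) = (2*S)² = 4*S²)
-91*(467 + a(19)) = -91*(467 + 4*19²) = -91*(467 + 4*361) = -91*(467 + 1444) = -91*1911 = -173901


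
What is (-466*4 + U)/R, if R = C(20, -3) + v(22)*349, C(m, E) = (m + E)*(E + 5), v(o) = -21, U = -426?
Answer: 458/1459 ≈ 0.31391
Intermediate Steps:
C(m, E) = (5 + E)*(E + m) (C(m, E) = (E + m)*(5 + E) = (5 + E)*(E + m))
R = -7295 (R = ((-3)**2 + 5*(-3) + 5*20 - 3*20) - 21*349 = (9 - 15 + 100 - 60) - 7329 = 34 - 7329 = -7295)
(-466*4 + U)/R = (-466*4 - 426)/(-7295) = (-1864 - 426)*(-1/7295) = -2290*(-1/7295) = 458/1459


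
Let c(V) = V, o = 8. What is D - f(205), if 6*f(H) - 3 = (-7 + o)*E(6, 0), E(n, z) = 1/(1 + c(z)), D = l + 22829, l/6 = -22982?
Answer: -345191/3 ≈ -1.1506e+5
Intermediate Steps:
l = -137892 (l = 6*(-22982) = -137892)
D = -115063 (D = -137892 + 22829 = -115063)
E(n, z) = 1/(1 + z)
f(H) = ⅔ (f(H) = ½ + ((-7 + 8)/(1 + 0))/6 = ½ + (1/1)/6 = ½ + (1*1)/6 = ½ + (⅙)*1 = ½ + ⅙ = ⅔)
D - f(205) = -115063 - 1*⅔ = -115063 - ⅔ = -345191/3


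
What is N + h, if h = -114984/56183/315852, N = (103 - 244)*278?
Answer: -57965717949696/1478792743 ≈ -39198.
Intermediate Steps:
N = -39198 (N = -141*278 = -39198)
h = -9582/1478792743 (h = -114984*1/56183*(1/315852) = -114984/56183*1/315852 = -9582/1478792743 ≈ -6.4796e-6)
N + h = -39198 - 9582/1478792743 = -57965717949696/1478792743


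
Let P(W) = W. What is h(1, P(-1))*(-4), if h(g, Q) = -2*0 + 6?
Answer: -24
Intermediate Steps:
h(g, Q) = 6 (h(g, Q) = 0 + 6 = 6)
h(1, P(-1))*(-4) = 6*(-4) = -24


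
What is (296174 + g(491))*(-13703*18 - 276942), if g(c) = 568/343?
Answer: -53191201347000/343 ≈ -1.5508e+11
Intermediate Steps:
g(c) = 568/343 (g(c) = 568*(1/343) = 568/343)
(296174 + g(491))*(-13703*18 - 276942) = (296174 + 568/343)*(-13703*18 - 276942) = 101588250*(-246654 - 276942)/343 = (101588250/343)*(-523596) = -53191201347000/343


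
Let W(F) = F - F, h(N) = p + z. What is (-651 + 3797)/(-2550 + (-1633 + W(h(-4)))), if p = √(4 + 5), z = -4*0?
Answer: -3146/4183 ≈ -0.75209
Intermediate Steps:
z = 0
p = 3 (p = √9 = 3)
h(N) = 3 (h(N) = 3 + 0 = 3)
W(F) = 0
(-651 + 3797)/(-2550 + (-1633 + W(h(-4)))) = (-651 + 3797)/(-2550 + (-1633 + 0)) = 3146/(-2550 - 1633) = 3146/(-4183) = 3146*(-1/4183) = -3146/4183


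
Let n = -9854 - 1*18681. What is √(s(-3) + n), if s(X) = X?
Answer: I*√28538 ≈ 168.93*I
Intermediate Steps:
n = -28535 (n = -9854 - 18681 = -28535)
√(s(-3) + n) = √(-3 - 28535) = √(-28538) = I*√28538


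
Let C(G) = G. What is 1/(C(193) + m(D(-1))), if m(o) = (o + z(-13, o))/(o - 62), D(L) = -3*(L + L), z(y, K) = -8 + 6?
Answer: 14/2701 ≈ 0.0051833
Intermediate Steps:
z(y, K) = -2
D(L) = -6*L
m(o) = (-2 + o)/(-62 + o) (m(o) = (o - 2)/(o - 62) = (-2 + o)/(-62 + o))
1/(C(193) + m(D(-1))) = 1/(193 + (-2 - 6*(-1))/(-62 - 6*(-1))) = 1/(193 + (-2 + 6)/(-62 + 6)) = 1/(193 + 4/(-56)) = 1/(193 - 1/56*4) = 1/(193 - 1/14) = 1/(2701/14) = 14/2701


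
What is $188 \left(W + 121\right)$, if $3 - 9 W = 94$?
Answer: $\frac{187624}{9} \approx 20847.0$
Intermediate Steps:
$W = - \frac{91}{9}$ ($W = \frac{1}{3} - \frac{94}{9} = - \frac{91}{9} \approx -10.111$)
$188 \left(W + 121\right) = 188 \left(- \frac{91}{9} + 121\right) = 188 \cdot \frac{998}{9} = \frac{187624}{9}$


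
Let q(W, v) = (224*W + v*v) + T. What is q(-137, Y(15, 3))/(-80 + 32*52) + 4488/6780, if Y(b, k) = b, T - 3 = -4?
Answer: -1038734/55935 ≈ -18.570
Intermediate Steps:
T = -1 (T = 3 - 4 = -1)
q(W, v) = -1 + v² + 224*W (q(W, v) = (224*W + v*v) - 1 = (224*W + v²) - 1 = (v² + 224*W) - 1 = -1 + v² + 224*W)
q(-137, Y(15, 3))/(-80 + 32*52) + 4488/6780 = (-1 + 15² + 224*(-137))/(-80 + 32*52) + 4488/6780 = (-1 + 225 - 30688)/(-80 + 1664) + 4488*(1/6780) = -30464/1584 + 374/565 = -30464*1/1584 + 374/565 = -1904/99 + 374/565 = -1038734/55935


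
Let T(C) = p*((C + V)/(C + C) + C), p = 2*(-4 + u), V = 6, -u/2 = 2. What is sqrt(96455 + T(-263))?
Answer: sqrt(6962218319)/263 ≈ 317.26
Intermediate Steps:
u = -4 (u = -2*2 = -4)
p = -16 (p = 2*(-4 - 4) = 2*(-8) = -16)
T(C) = -16*C - 8*(6 + C)/C (T(C) = -16*((C + 6)/(C + C) + C) = -16*((6 + C)/((2*C)) + C) = -16*((6 + C)*(1/(2*C)) + C) = -16*((6 + C)/(2*C) + C) = -16*(C + (6 + C)/(2*C)) = -16*C - 8*(6 + C)/C)
sqrt(96455 + T(-263)) = sqrt(96455 + (-8 - 48/(-263) - 16*(-263))) = sqrt(96455 + (-8 - 48*(-1/263) + 4208)) = sqrt(96455 + (-8 + 48/263 + 4208)) = sqrt(96455 + 1104648/263) = sqrt(26472313/263) = sqrt(6962218319)/263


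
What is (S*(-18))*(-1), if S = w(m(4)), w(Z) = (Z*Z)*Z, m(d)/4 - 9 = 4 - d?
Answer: 839808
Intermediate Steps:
m(d) = 52 - 4*d (m(d) = 36 + 4*(4 - d) = 36 + (16 - 4*d) = 52 - 4*d)
w(Z) = Z**3 (w(Z) = Z**2*Z = Z**3)
S = 46656 (S = (52 - 4*4)**3 = (52 - 16)**3 = 36**3 = 46656)
(S*(-18))*(-1) = (46656*(-18))*(-1) = -839808*(-1) = 839808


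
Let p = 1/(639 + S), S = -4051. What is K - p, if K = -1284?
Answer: -4381007/3412 ≈ -1284.0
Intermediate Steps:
p = -1/3412 (p = 1/(639 - 4051) = 1/(-3412) = -1/3412 ≈ -0.00029308)
K - p = -1284 - 1*(-1/3412) = -1284 + 1/3412 = -4381007/3412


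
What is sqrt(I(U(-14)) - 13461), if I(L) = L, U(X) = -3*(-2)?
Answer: 3*I*sqrt(1495) ≈ 116.0*I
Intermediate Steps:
U(X) = 6
sqrt(I(U(-14)) - 13461) = sqrt(6 - 13461) = sqrt(-13455) = 3*I*sqrt(1495)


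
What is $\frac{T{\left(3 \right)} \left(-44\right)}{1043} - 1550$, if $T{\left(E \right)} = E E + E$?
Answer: $- \frac{1617178}{1043} \approx -1550.5$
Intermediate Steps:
$T{\left(E \right)} = E + E^{2}$ ($T{\left(E \right)} = E^{2} + E = E + E^{2}$)
$\frac{T{\left(3 \right)} \left(-44\right)}{1043} - 1550 = \frac{3 \left(1 + 3\right) \left(-44\right)}{1043} - 1550 = 3 \cdot 4 \left(-44\right) \frac{1}{1043} - 1550 = 12 \left(-44\right) \frac{1}{1043} - 1550 = \left(-528\right) \frac{1}{1043} - 1550 = - \frac{528}{1043} - 1550 = - \frac{1617178}{1043}$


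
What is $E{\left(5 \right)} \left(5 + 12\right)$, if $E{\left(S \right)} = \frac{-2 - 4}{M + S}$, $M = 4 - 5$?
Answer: $- \frac{51}{2} \approx -25.5$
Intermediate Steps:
$M = -1$
$E{\left(S \right)} = - \frac{6}{-1 + S}$ ($E{\left(S \right)} = \frac{-2 - 4}{-1 + S} = - \frac{6}{-1 + S}$)
$E{\left(5 \right)} \left(5 + 12\right) = - \frac{6}{-1 + 5} \left(5 + 12\right) = - \frac{6}{4} \cdot 17 = \left(-6\right) \frac{1}{4} \cdot 17 = \left(- \frac{3}{2}\right) 17 = - \frac{51}{2}$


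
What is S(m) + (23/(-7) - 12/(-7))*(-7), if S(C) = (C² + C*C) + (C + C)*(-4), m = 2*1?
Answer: 3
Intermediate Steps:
m = 2
S(C) = -8*C + 2*C² (S(C) = (C² + C²) + (2*C)*(-4) = 2*C² - 8*C = -8*C + 2*C²)
S(m) + (23/(-7) - 12/(-7))*(-7) = 2*2*(-4 + 2) + (23/(-7) - 12/(-7))*(-7) = 2*2*(-2) + (23*(-⅐) - 12*(-⅐))*(-7) = -8 + (-23/7 + 12/7)*(-7) = -8 - 11/7*(-7) = -8 + 11 = 3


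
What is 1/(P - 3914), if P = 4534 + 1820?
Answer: 1/2440 ≈ 0.00040984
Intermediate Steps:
P = 6354
1/(P - 3914) = 1/(6354 - 3914) = 1/2440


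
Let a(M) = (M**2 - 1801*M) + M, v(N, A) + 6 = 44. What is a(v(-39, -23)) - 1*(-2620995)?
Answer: 2554039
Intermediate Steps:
v(N, A) = 38 (v(N, A) = -6 + 44 = 38)
a(M) = M**2 - 1800*M
a(v(-39, -23)) - 1*(-2620995) = 38*(-1800 + 38) - 1*(-2620995) = 38*(-1762) + 2620995 = -66956 + 2620995 = 2554039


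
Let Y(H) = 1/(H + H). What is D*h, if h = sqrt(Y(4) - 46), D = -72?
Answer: -18*I*sqrt(734) ≈ -487.66*I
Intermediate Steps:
Y(H) = 1/(2*H)
h = I*sqrt(734)/4 (h = sqrt((1/2)/4 - 46) = sqrt((1/2)*(1/4) - 46) = sqrt(1/8 - 46) = sqrt(-367/8) = I*sqrt(734)/4 ≈ 6.7731*I)
D*h = -18*I*sqrt(734)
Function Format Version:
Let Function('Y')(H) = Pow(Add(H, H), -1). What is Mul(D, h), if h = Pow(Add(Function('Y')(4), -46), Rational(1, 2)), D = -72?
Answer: Mul(-18, I, Pow(734, Rational(1, 2))) ≈ Mul(-487.66, I)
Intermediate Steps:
Function('Y')(H) = Mul(Rational(1, 2), Pow(H, -1)) (Function('Y')(H) = Pow(Mul(2, H), -1) = Mul(Rational(1, 2), Pow(H, -1)))
h = Mul(Rational(1, 4), I, Pow(734, Rational(1, 2))) (h = Pow(Add(Mul(Rational(1, 2), Pow(4, -1)), -46), Rational(1, 2)) = Pow(Add(Mul(Rational(1, 2), Rational(1, 4)), -46), Rational(1, 2)) = Pow(Add(Rational(1, 8), -46), Rational(1, 2)) = Pow(Rational(-367, 8), Rational(1, 2)) = Mul(Rational(1, 4), I, Pow(734, Rational(1, 2))) ≈ Mul(6.7731, I))
Mul(D, h) = Mul(-72, Mul(Rational(1, 4), I, Pow(734, Rational(1, 2)))) = Mul(-18, I, Pow(734, Rational(1, 2)))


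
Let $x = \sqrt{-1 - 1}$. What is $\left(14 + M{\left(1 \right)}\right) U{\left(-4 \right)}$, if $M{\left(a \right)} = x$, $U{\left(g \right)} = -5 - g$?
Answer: $-14 - i \sqrt{2} \approx -14.0 - 1.4142 i$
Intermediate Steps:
$x = i \sqrt{2}$ ($x = \sqrt{-2} = i \sqrt{2} \approx 1.4142 i$)
$M{\left(a \right)} = i \sqrt{2}$
$\left(14 + M{\left(1 \right)}\right) U{\left(-4 \right)} = \left(14 + i \sqrt{2}\right) \left(-5 - -4\right) = \left(14 + i \sqrt{2}\right) \left(-5 + 4\right) = \left(14 + i \sqrt{2}\right) \left(-1\right) = -14 - i \sqrt{2}$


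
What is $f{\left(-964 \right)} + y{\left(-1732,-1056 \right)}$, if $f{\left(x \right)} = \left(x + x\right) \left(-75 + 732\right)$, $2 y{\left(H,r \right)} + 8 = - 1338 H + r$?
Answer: $-108520$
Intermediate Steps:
$y{\left(H,r \right)} = -4 + \frac{r}{2} - 669 H$ ($y{\left(H,r \right)} = -4 + \frac{- 1338 H + r}{2} = -4 + \frac{r - 1338 H}{2} = -4 - \left(669 H - \frac{r}{2}\right) = -4 + \frac{r}{2} - 669 H$)
$f{\left(x \right)} = 1314 x$ ($f{\left(x \right)} = 2 x 657 = 1314 x$)
$f{\left(-964 \right)} + y{\left(-1732,-1056 \right)} = 1314 \left(-964\right) - -1158176 = -1266696 - -1158176 = -1266696 + 1158176 = -108520$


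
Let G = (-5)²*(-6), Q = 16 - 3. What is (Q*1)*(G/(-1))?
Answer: 1950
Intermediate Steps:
Q = 13
G = -150 (G = 25*(-6) = -150)
(Q*1)*(G/(-1)) = (13*1)*(-150/(-1)) = 13*(-150*(-1)) = 13*150 = 1950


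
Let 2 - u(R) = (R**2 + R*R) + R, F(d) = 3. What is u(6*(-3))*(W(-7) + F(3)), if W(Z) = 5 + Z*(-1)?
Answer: -9420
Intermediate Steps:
W(Z) = 5 - Z
u(R) = 2 - R - 2*R**2 (u(R) = 2 - ((R**2 + R*R) + R) = 2 - ((R**2 + R**2) + R) = 2 - (2*R**2 + R) = 2 - (R + 2*R**2) = 2 + (-R - 2*R**2) = 2 - R - 2*R**2)
u(6*(-3))*(W(-7) + F(3)) = (2 - 6*(-3) - 2*(6*(-3))**2)*((5 - 1*(-7)) + 3) = (2 - 1*(-18) - 2*(-18)**2)*((5 + 7) + 3) = (2 + 18 - 2*324)*(12 + 3) = (2 + 18 - 648)*15 = -628*15 = -9420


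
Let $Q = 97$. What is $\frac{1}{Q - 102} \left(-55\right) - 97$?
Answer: $-86$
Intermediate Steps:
$\frac{1}{Q - 102} \left(-55\right) - 97 = \frac{1}{97 - 102} \left(-55\right) - 97 = \frac{1}{-5} \left(-55\right) - 97 = \left(- \frac{1}{5}\right) \left(-55\right) - 97 = 11 - 97 = -86$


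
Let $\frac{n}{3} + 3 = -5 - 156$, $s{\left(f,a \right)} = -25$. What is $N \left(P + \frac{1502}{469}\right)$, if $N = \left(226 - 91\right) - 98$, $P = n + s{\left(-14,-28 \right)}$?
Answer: $- \frac{8915927}{469} \approx -19011.0$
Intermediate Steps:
$n = -492$ ($n = -9 + 3 \left(-5 - 156\right) = -9 + 3 \left(-161\right) = -9 - 483 = -492$)
$P = -517$ ($P = -492 - 25 = -517$)
$N = 37$ ($N = 135 - 98 = 37$)
$N \left(P + \frac{1502}{469}\right) = 37 \left(-517 + \frac{1502}{469}\right) = 37 \left(- \frac{240971}{469}\right) = - \frac{8915927}{469}$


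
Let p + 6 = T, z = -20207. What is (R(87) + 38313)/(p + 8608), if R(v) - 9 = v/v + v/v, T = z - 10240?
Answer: -38324/21845 ≈ -1.7544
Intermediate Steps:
T = -30447 (T = -20207 - 10240 = -30447)
R(v) = 11 (R(v) = 9 + (v/v + v/v) = 9 + (1 + 1) = 9 + 2 = 11)
p = -30453 (p = -6 - 30447 = -30453)
(R(87) + 38313)/(p + 8608) = (11 + 38313)/(-30453 + 8608) = 38324/(-21845) = 38324*(-1/21845) = -38324/21845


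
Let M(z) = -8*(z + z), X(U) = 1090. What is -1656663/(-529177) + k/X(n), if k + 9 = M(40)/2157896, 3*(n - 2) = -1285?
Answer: 485796315435589/155585091929410 ≈ 3.1224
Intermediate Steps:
n = -1279/3 (n = 2 + (⅓)*(-1285) = 2 - 1285/3 = -1279/3 ≈ -426.33)
M(z) = -16*z
k = -2427713/269737 (k = -9 - 16*40/2157896 = -9 - 640*1/2157896 = -9 - 80/269737 = -2427713/269737 ≈ -9.0003)
-1656663/(-529177) + k/X(n) = -1656663/(-529177) - 2427713/269737/1090 = -1656663*(-1/529177) - 2427713/269737*1/1090 = 1656663/529177 - 2427713/294013330 = 485796315435589/155585091929410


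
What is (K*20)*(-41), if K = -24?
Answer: 19680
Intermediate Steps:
(K*20)*(-41) = -24*20*(-41) = -480*(-41) = 19680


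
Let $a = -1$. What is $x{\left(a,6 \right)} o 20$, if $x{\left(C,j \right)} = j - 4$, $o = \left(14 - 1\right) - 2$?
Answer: $440$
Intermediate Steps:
$o = 11$ ($o = 13 - 2 = 11$)
$x{\left(C,j \right)} = -4 + j$ ($x{\left(C,j \right)} = j - 4 = -4 + j$)
$x{\left(a,6 \right)} o 20 = \left(-4 + 6\right) 11 \cdot 20 = 2 \cdot 11 \cdot 20 = 22 \cdot 20 = 440$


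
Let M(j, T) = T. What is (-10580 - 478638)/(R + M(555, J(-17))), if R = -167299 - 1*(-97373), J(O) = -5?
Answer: 489218/69931 ≈ 6.9957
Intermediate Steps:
R = -69926 (R = -167299 + 97373 = -69926)
(-10580 - 478638)/(R + M(555, J(-17))) = (-10580 - 478638)/(-69926 - 5) = -489218/(-69931) = -489218*(-1/69931) = 489218/69931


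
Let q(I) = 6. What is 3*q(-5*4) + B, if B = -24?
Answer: -6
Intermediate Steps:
3*q(-5*4) + B = 3*6 - 24 = 18 - 24 = -6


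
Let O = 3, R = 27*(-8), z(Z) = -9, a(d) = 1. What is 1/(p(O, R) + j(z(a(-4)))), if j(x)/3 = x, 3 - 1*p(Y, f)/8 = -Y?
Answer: 1/21 ≈ 0.047619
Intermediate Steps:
R = -216
p(Y, f) = 24 + 8*Y (p(Y, f) = 24 - (-8)*Y = 24 + 8*Y)
j(x) = 3*x
1/(p(O, R) + j(z(a(-4)))) = 1/((24 + 8*3) + 3*(-9)) = 1/((24 + 24) - 27) = 1/(48 - 27) = 1/21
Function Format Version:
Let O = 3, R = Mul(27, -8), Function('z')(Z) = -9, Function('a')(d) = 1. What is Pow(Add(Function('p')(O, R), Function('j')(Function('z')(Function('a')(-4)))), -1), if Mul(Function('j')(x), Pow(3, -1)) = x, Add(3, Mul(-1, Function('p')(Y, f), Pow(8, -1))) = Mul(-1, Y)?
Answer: Rational(1, 21) ≈ 0.047619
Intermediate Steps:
R = -216
Function('p')(Y, f) = Add(24, Mul(8, Y)) (Function('p')(Y, f) = Add(24, Mul(-8, Mul(-1, Y))) = Add(24, Mul(8, Y)))
Function('j')(x) = Mul(3, x)
Pow(Add(Function('p')(O, R), Function('j')(Function('z')(Function('a')(-4)))), -1) = Pow(Add(Add(24, Mul(8, 3)), Mul(3, -9)), -1) = Pow(Add(Add(24, 24), -27), -1) = Pow(Add(48, -27), -1) = Pow(21, -1) = Rational(1, 21)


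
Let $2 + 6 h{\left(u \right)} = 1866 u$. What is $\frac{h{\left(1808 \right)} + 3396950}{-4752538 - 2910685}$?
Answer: $- \frac{11877713}{22989669} \approx -0.51665$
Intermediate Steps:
$h{\left(u \right)} = - \frac{1}{3} + 311 u$ ($h{\left(u \right)} = - \frac{1}{3} + \frac{1866 u}{6} = - \frac{1}{3} + 311 u$)
$\frac{h{\left(1808 \right)} + 3396950}{-4752538 - 2910685} = \frac{\left(- \frac{1}{3} + 311 \cdot 1808\right) + 3396950}{-4752538 - 2910685} = \frac{\left(- \frac{1}{3} + 562288\right) + 3396950}{-7663223} = \left(\frac{1686863}{3} + 3396950\right) \left(- \frac{1}{7663223}\right) = \frac{11877713}{3} \left(- \frac{1}{7663223}\right) = - \frac{11877713}{22989669}$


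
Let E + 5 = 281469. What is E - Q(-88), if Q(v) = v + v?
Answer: 281640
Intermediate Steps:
Q(v) = 2*v
E = 281464 (E = -5 + 281469 = 281464)
E - Q(-88) = 281464 - 2*(-88) = 281464 - 1*(-176) = 281464 + 176 = 281640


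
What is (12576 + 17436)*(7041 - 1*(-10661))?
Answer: 531272424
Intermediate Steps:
(12576 + 17436)*(7041 - 1*(-10661)) = 30012*(7041 + 10661) = 30012*17702 = 531272424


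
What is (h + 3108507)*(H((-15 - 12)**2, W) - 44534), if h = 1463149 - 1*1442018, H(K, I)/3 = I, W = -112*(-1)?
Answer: -138323740324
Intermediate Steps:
W = 112
H(K, I) = 3*I
h = 21131 (h = 1463149 - 1442018 = 21131)
(h + 3108507)*(H((-15 - 12)**2, W) - 44534) = (21131 + 3108507)*(3*112 - 44534) = 3129638*(336 - 44534) = 3129638*(-44198) = -138323740324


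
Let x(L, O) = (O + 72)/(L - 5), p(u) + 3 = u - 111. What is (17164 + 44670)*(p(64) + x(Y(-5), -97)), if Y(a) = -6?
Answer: -32462850/11 ≈ -2.9512e+6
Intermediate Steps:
p(u) = -114 + u (p(u) = -3 + (u - 111) = -3 + (-111 + u) = -114 + u)
x(L, O) = (72 + O)/(-5 + L)
(17164 + 44670)*(p(64) + x(Y(-5), -97)) = (17164 + 44670)*((-114 + 64) + (72 - 97)/(-5 - 6)) = 61834*(-50 - 25/(-11)) = 61834*(-50 - 1/11*(-25)) = 61834*(-50 + 25/11) = 61834*(-525/11) = -32462850/11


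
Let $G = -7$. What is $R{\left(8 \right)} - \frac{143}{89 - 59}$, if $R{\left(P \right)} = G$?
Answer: $- \frac{353}{30} \approx -11.767$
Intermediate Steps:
$R{\left(P \right)} = -7$
$R{\left(8 \right)} - \frac{143}{89 - 59} = -7 - \frac{143}{89 - 59} = -7 - \frac{143}{30} = - \frac{353}{30}$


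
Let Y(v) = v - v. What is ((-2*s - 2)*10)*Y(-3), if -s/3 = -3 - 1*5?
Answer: 0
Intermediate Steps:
Y(v) = 0
s = 24 (s = -3*(-3 - 1*5) = -3*(-3 - 5) = -3*(-8) = 24)
((-2*s - 2)*10)*Y(-3) = ((-2*24 - 2)*10)*0 = ((-48 - 2)*10)*0 = -50*10*0 = -500*0 = 0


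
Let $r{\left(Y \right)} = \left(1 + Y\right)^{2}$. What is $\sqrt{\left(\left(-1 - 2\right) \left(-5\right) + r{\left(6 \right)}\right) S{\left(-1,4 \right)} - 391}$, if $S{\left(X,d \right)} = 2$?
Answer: $i \sqrt{263} \approx 16.217 i$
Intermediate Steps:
$\sqrt{\left(\left(-1 - 2\right) \left(-5\right) + r{\left(6 \right)}\right) S{\left(-1,4 \right)} - 391} = \sqrt{\left(\left(-1 - 2\right) \left(-5\right) + \left(1 + 6\right)^{2}\right) 2 - 391} = \sqrt{\left(\left(-3\right) \left(-5\right) + 7^{2}\right) 2 - 391} = \sqrt{\left(15 + 49\right) 2 - 391} = \sqrt{64 \cdot 2 - 391} = \sqrt{128 - 391} = \sqrt{-263} = i \sqrt{263}$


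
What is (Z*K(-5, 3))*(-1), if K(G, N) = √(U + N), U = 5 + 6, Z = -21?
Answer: 21*√14 ≈ 78.575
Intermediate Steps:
U = 11
K(G, N) = √(11 + N)
(Z*K(-5, 3))*(-1) = -21*√(11 + 3)*(-1) = -21*√14*(-1) = 21*√14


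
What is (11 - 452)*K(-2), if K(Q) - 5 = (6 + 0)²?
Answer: -18081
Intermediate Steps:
K(Q) = 41 (K(Q) = 5 + (6 + 0)² = 5 + 6² = 5 + 36 = 41)
(11 - 452)*K(-2) = (11 - 452)*41 = -441*41 = -18081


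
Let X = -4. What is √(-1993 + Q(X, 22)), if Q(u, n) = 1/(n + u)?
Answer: I*√71746/6 ≈ 44.642*I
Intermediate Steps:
√(-1993 + Q(X, 22)) = √(-1993 + 1/(22 - 4)) = √(-1993 + 1/18) = √(-35873/18) = I*√71746/6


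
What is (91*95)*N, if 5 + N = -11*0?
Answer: -43225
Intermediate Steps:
N = -5 (N = -5 - 11*0 = -5 + 0 = -5)
(91*95)*N = (91*95)*(-5) = 8645*(-5) = -43225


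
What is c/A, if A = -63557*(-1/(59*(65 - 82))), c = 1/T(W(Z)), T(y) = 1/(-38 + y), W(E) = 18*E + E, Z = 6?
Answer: -76228/63557 ≈ -1.1994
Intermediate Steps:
W(E) = 19*E
c = 76 (c = 1/(1/(-38 + 19*6)) = 1/(1/(-38 + 114)) = 1/(1/76) = 76)
A = -63557/1003 (A = -63557/((-17*(-59))) = -63557/1003 ≈ -63.367)
c/A = 76/(-63557/1003) = 76*(-1003/63557) = -76228/63557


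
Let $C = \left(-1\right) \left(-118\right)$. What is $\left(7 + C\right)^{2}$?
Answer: $15625$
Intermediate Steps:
$C = 118$
$\left(7 + C\right)^{2} = \left(7 + 118\right)^{2} = 125^{2} = 15625$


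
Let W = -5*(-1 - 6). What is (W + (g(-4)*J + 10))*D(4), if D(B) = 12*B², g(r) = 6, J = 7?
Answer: 16704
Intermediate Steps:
W = 35 (W = -5*(-7) = 35)
(W + (g(-4)*J + 10))*D(4) = (35 + (6*7 + 10))*(12*4²) = (35 + (42 + 10))*(12*16) = (35 + 52)*192 = 87*192 = 16704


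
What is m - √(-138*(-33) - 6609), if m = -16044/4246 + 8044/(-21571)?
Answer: -17283634/4163203 - I*√2055 ≈ -4.1515 - 45.332*I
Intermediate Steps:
m = -17283634/4163203 (m = -16044*1/4246 + 8044*(-1/21571) = -8022/2123 - 8044/21571 = -17283634/4163203 ≈ -4.1515)
m - √(-138*(-33) - 6609) = -17283634/4163203 - √(-138*(-33) - 6609) = -17283634/4163203 - √(4554 - 6609) = -17283634/4163203 - √(-2055) = -17283634/4163203 - I*√2055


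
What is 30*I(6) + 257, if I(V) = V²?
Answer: 1337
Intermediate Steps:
30*I(6) + 257 = 30*6² + 257 = 30*36 + 257 = 1080 + 257 = 1337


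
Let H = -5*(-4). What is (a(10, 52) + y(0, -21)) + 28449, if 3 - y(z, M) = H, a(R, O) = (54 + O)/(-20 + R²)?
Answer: 1137333/40 ≈ 28433.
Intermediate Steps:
a(R, O) = (54 + O)/(-20 + R²)
H = 20
y(z, M) = -17 (y(z, M) = 3 - 1*20 = 3 - 20 = -17)
(a(10, 52) + y(0, -21)) + 28449 = ((54 + 52)/(-20 + 10²) - 17) + 28449 = (106/(-20 + 100) - 17) + 28449 = (106/80 - 17) + 28449 = ((1/80)*106 - 17) + 28449 = (53/40 - 17) + 28449 = -627/40 + 28449 = 1137333/40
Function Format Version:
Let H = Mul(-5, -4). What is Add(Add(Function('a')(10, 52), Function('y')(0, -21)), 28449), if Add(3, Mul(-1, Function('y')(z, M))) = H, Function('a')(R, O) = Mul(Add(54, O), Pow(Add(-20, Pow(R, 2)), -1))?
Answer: Rational(1137333, 40) ≈ 28433.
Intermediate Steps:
Function('a')(R, O) = Mul(Pow(Add(-20, Pow(R, 2)), -1), Add(54, O))
H = 20
Function('y')(z, M) = -17 (Function('y')(z, M) = Add(3, Mul(-1, 20)) = Add(3, -20) = -17)
Add(Add(Function('a')(10, 52), Function('y')(0, -21)), 28449) = Add(Add(Mul(Pow(Add(-20, Pow(10, 2)), -1), Add(54, 52)), -17), 28449) = Add(Add(Mul(Pow(Add(-20, 100), -1), 106), -17), 28449) = Add(Add(Mul(Pow(80, -1), 106), -17), 28449) = Add(Add(Mul(Rational(1, 80), 106), -17), 28449) = Add(Add(Rational(53, 40), -17), 28449) = Add(Rational(-627, 40), 28449) = Rational(1137333, 40)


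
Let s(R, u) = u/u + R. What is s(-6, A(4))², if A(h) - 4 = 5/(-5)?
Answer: 25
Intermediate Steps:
A(h) = 3 (A(h) = 4 + 5/(-5) = 4 + 5*(-⅕) = 4 - 1 = 3)
s(R, u) = 1 + R
s(-6, A(4))² = (1 - 6)² = (-5)² = 25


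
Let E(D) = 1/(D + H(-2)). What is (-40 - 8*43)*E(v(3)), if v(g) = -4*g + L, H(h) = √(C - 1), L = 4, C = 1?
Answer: 48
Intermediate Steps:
H(h) = 0 (H(h) = √(1 - 1) = √0 = 0)
v(g) = 4 - 4*g (v(g) = -4*g + 4 = 4 - 4*g)
E(D) = 1/D (E(D) = 1/(D + 0) = 1/D)
(-40 - 8*43)*E(v(3)) = (-40 - 8*43)/(4 - 4*3) = (-40 - 344)/(4 - 12) = -384/(-8) = -384*(-⅛) = 48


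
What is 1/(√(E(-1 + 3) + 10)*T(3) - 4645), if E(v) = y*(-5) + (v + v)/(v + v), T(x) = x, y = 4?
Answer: -4645/21576106 - 9*I/21576106 ≈ -0.00021528 - 4.1713e-7*I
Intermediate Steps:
E(v) = -19 (E(v) = 4*(-5) + (v + v)/(v + v) = -20 + (2*v)/((2*v)) = -20 + (2*v)*(1/(2*v)) = -20 + 1 = -19)
1/(√(E(-1 + 3) + 10)*T(3) - 4645) = 1/(√(-19 + 10)*3 - 4645) = 1/(√(-9)*3 - 4645) = 1/((3*I)*3 - 4645) = 1/(9*I - 4645) = 1/(-4645 + 9*I) = (-4645 - 9*I)/21576106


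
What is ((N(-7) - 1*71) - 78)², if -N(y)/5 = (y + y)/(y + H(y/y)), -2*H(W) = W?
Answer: 225625/9 ≈ 25069.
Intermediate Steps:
H(W) = -W/2
N(y) = -10*y/(-½ + y) (N(y) = -5*(y + y)/(y - y/(2*y)) = -5*2*y/(y - ½*1) = -5*2*y/(y - ½) = -5*2*y/(-½ + y) = -10*y/(-½ + y))
((N(-7) - 1*71) - 78)² = ((-20*(-7)/(-1 + 2*(-7)) - 1*71) - 78)² = ((-20*(-7)/(-1 - 14) - 71) - 78)² = ((-20*(-7)/(-15) - 71) - 78)² = ((-20*(-7)*(-1/15) - 71) - 78)² = ((-28/3 - 71) - 78)² = (-241/3 - 78)² = (-475/3)² = 225625/9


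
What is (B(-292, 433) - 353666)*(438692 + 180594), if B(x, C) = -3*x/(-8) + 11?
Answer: -219081402147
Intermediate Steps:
B(x, C) = 11 + 3*x/8 (B(x, C) = -3*x*(-1)/8 + 11 = -(-3)*x/8 + 11 = 3*x/8 + 11 = 11 + 3*x/8)
(B(-292, 433) - 353666)*(438692 + 180594) = ((11 + (3/8)*(-292)) - 353666)*(438692 + 180594) = ((11 - 219/2) - 353666)*619286 = (-197/2 - 353666)*619286 = -707529/2*619286 = -219081402147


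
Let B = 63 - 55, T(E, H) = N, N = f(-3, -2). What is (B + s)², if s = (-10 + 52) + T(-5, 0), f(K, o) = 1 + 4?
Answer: 3025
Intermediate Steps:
f(K, o) = 5
N = 5
T(E, H) = 5
B = 8
s = 47 (s = (-10 + 52) + 5 = 42 + 5 = 47)
(B + s)² = (8 + 47)² = 55² = 3025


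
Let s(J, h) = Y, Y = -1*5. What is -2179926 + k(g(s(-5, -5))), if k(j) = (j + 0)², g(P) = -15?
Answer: -2179701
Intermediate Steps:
Y = -5
s(J, h) = -5
k(j) = j²
-2179926 + k(g(s(-5, -5))) = -2179926 + (-15)² = -2179926 + 225 = -2179701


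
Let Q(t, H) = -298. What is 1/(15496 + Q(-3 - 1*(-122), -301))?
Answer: 1/15198 ≈ 6.5798e-5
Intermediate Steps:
1/(15496 + Q(-3 - 1*(-122), -301)) = 1/(15496 - 298) = 1/15198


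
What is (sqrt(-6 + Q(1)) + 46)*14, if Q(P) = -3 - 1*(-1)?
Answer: 644 + 28*I*sqrt(2) ≈ 644.0 + 39.598*I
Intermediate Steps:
Q(P) = -2 (Q(P) = -3 + 1 = -2)
(sqrt(-6 + Q(1)) + 46)*14 = (sqrt(-6 - 2) + 46)*14 = (sqrt(-8) + 46)*14 = (2*I*sqrt(2) + 46)*14 = (46 + 2*I*sqrt(2))*14 = 644 + 28*I*sqrt(2)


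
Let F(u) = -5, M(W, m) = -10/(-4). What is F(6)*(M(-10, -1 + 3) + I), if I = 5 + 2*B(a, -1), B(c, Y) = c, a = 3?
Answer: -135/2 ≈ -67.500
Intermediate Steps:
M(W, m) = 5/2 (M(W, m) = -10*(-1/4) = 5/2)
I = 11 (I = 5 + 2*3 = 5 + 6 = 11)
F(6)*(M(-10, -1 + 3) + I) = -5*(5/2 + 11) = -5*27/2 = -135/2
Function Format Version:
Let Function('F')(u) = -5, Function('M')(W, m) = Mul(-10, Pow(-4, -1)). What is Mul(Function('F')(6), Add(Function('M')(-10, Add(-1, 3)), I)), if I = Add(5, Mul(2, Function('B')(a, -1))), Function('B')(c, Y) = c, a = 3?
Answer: Rational(-135, 2) ≈ -67.500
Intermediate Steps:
Function('M')(W, m) = Rational(5, 2) (Function('M')(W, m) = Mul(-10, Rational(-1, 4)) = Rational(5, 2))
I = 11 (I = Add(5, Mul(2, 3)) = Add(5, 6) = 11)
Mul(Function('F')(6), Add(Function('M')(-10, Add(-1, 3)), I)) = Mul(-5, Add(Rational(5, 2), 11)) = Mul(-5, Rational(27, 2)) = Rational(-135, 2)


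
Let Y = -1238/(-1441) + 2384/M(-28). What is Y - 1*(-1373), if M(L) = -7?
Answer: 10422773/10087 ≈ 1033.3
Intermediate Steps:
Y = -3426678/10087 (Y = -1238/(-1441) + 2384/(-7) = -1238*(-1/1441) + 2384*(-1/7) = 1238/1441 - 2384/7 = -3426678/10087 ≈ -339.71)
Y - 1*(-1373) = -3426678/10087 - 1*(-1373) = -3426678/10087 + 1373 = 10422773/10087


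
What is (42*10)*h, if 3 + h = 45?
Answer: 17640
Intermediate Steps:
h = 42 (h = -3 + 45 = 42)
(42*10)*h = (42*10)*42 = 420*42 = 17640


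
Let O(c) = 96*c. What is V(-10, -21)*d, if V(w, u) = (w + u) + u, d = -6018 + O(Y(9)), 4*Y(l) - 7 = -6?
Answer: 311688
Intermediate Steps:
Y(l) = ¼ (Y(l) = 7/4 + (¼)*(-6) = 7/4 - 3/2 = ¼)
d = -5994 (d = -6018 + 96*(¼) = -6018 + 24 = -5994)
V(w, u) = w + 2*u (V(w, u) = (u + w) + u = w + 2*u)
V(-10, -21)*d = (-10 + 2*(-21))*(-5994) = (-10 - 42)*(-5994) = -52*(-5994) = 311688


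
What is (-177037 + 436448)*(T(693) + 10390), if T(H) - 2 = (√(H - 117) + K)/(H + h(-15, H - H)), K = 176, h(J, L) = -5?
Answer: 231845208907/86 ≈ 2.6959e+9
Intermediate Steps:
T(H) = 2 + (176 + √(-117 + H))/(-5 + H) (T(H) = 2 + (√(H - 117) + 176)/(H - 5) = 2 + (√(-117 + H) + 176)/(-5 + H) = 2 + (176 + √(-117 + H))/(-5 + H))
(-177037 + 436448)*(T(693) + 10390) = (-177037 + 436448)*((166 + √(-117 + 693) + 2*693)/(-5 + 693) + 10390) = 259411*((166 + √576 + 1386)/688 + 10390) = 259411*((166 + 24 + 1386)/688 + 10390) = 259411*((1/688)*1576 + 10390) = 259411*(197/86 + 10390) = 259411*(893737/86) = 231845208907/86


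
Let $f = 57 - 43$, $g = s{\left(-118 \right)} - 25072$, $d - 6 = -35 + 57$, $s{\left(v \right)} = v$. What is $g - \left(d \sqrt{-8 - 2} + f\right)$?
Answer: $-25204 - 28 i \sqrt{10} \approx -25204.0 - 88.544 i$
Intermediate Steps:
$d = 28$ ($d = 6 + \left(-35 + 57\right) = 6 + 22 = 28$)
$g = -25190$ ($g = -118 - 25072 = -25190$)
$f = 14$
$g - \left(d \sqrt{-8 - 2} + f\right) = -25190 - \left(28 \sqrt{-8 - 2} + 14\right) = -25190 - \left(28 \sqrt{-10} + 14\right) = -25190 - \left(28 i \sqrt{10} + 14\right) = -25190 - \left(14 + 28 i \sqrt{10}\right) = -25204 - 28 i \sqrt{10}$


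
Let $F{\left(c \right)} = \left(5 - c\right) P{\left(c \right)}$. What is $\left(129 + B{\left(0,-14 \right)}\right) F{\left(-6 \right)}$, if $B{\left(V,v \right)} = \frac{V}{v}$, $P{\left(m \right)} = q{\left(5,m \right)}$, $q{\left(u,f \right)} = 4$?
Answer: $5676$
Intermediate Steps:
$P{\left(m \right)} = 4$
$F{\left(c \right)} = 20 - 4 c$ ($F{\left(c \right)} = \left(5 - c\right) 4 = 20 - 4 c$)
$\left(129 + B{\left(0,-14 \right)}\right) F{\left(-6 \right)} = \left(129 + \frac{0}{-14}\right) \left(20 - -24\right) = \left(129 + 0 \left(- \frac{1}{14}\right)\right) \left(20 + 24\right) = \left(129 + 0\right) 44 = 129 \cdot 44 = 5676$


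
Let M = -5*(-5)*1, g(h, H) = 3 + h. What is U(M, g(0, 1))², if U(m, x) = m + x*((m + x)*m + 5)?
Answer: 4579600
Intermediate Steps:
M = 25 (M = 25*1 = 25)
U(m, x) = m + x*(5 + m*(m + x)) (U(m, x) = m + x*(m*(m + x) + 5) = m + x*(5 + m*(m + x)))
U(M, g(0, 1))² = (25 + 5*(3 + 0) + 25*(3 + 0)² + (3 + 0)*25²)² = (25 + 5*3 + 25*3² + 3*625)² = (25 + 15 + 25*9 + 1875)² = (25 + 15 + 225 + 1875)² = 2140² = 4579600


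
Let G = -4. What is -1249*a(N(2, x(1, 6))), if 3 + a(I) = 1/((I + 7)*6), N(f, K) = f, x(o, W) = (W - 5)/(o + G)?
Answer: 201089/54 ≈ 3723.9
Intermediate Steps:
x(o, W) = (-5 + W)/(-4 + o) (x(o, W) = (W - 5)/(o - 4) = (-5 + W)/(-4 + o))
a(I) = -3 + 1/(6*(7 + I)) (a(I) = -3 + 1/((I + 7)*6) = -3 + (⅙)/(7 + I) = -3 + 1/(6*(7 + I)))
-1249*a(N(2, x(1, 6))) = -1249*(-125 - 18*2)/(6*(7 + 2)) = -1249*(-125 - 36)/(6*9) = -1249*(-161)/(6*9) = -1249*(-161/54) = 201089/54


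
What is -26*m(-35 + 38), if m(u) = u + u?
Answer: -156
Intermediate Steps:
m(u) = 2*u
-26*m(-35 + 38) = -52*(-35 + 38) = -52*3 = -26*6 = -156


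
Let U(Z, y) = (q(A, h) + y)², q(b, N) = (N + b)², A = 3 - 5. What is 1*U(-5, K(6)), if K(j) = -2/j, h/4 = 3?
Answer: 89401/9 ≈ 9933.4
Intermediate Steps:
h = 12 (h = 4*3 = 12)
A = -2
U(Z, y) = (100 + y)² (U(Z, y) = ((12 - 2)² + y)² = (10² + y)² = (100 + y)²)
1*U(-5, K(6)) = 1*(100 - 2/6)² = 1*(100 - 2*⅙)² = 1*(100 - ⅓)² = 1*(299/3)² = 1*(89401/9) = 89401/9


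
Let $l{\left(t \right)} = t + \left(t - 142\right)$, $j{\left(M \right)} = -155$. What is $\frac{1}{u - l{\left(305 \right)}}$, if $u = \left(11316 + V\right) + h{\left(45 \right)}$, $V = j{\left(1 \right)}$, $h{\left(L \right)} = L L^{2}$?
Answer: $\frac{1}{101818} \approx 9.8215 \cdot 10^{-6}$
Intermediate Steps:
$h{\left(L \right)} = L^{3}$
$V = -155$
$l{\left(t \right)} = -142 + 2 t$ ($l{\left(t \right)} = t + \left(-142 + t\right) = -142 + 2 t$)
$u = 102286$ ($u = \left(11316 - 155\right) + 45^{3} = 11161 + 91125 = 102286$)
$\frac{1}{u - l{\left(305 \right)}} = \frac{1}{102286 - \left(-142 + 2 \cdot 305\right)} = \frac{1}{102286 - \left(-142 + 610\right)} = \frac{1}{102286 - 468} = \frac{1}{101818}$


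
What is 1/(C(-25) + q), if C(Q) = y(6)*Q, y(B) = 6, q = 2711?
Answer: 1/2561 ≈ 0.00039047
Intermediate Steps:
C(Q) = 6*Q
1/(C(-25) + q) = 1/(6*(-25) + 2711) = 1/(-150 + 2711) = 1/2561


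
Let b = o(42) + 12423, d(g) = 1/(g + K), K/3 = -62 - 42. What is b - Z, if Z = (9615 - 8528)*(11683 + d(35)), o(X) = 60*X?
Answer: -3513599319/277 ≈ -1.2684e+7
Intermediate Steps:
K = -312 (K = 3*(-62 - 42) = 3*(-104) = -312)
d(g) = 1/(-312 + g) (d(g) = 1/(g - 312) = 1/(-312 + g))
b = 14943 (b = 60*42 + 12423 = 2520 + 12423 = 14943)
Z = 3517738530/277 (Z = (9615 - 8528)*(11683 + 1/(-312 + 35)) = 1087*(11683 + 1/(-277)) = 1087*(11683 - 1/277) = 1087*(3236190/277) = 3517738530/277 ≈ 1.2699e+7)
b - Z = 14943 - 1*3517738530/277 = 14943 - 3517738530/277 = -3513599319/277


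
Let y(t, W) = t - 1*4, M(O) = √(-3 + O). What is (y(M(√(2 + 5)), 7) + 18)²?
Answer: (14 + I*√(3 - √7))² ≈ 195.65 + 16.665*I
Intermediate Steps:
y(t, W) = -4 + t (y(t, W) = t - 4 = -4 + t)
(y(M(√(2 + 5)), 7) + 18)² = ((-4 + √(-3 + √(2 + 5))) + 18)² = ((-4 + √(-3 + √7)) + 18)² = (14 + √(-3 + √7))²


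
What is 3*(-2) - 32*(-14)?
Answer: 442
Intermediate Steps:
3*(-2) - 32*(-14) = -6 + 448 = 442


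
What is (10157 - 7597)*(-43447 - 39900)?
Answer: -213368320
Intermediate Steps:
(10157 - 7597)*(-43447 - 39900) = 2560*(-83347) = -213368320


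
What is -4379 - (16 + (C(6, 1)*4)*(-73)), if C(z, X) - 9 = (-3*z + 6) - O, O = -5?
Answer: -3811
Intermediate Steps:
C(z, X) = 20 - 3*z (C(z, X) = 9 + ((-3*z + 6) - 1*(-5)) = 9 + ((6 - 3*z) + 5) = 9 + (11 - 3*z) = 20 - 3*z)
-4379 - (16 + (C(6, 1)*4)*(-73)) = -4379 - (16 + ((20 - 3*6)*4)*(-73)) = -4379 - (16 + ((20 - 18)*4)*(-73)) = -4379 - (16 + (2*4)*(-73)) = -4379 - (16 + 8*(-73)) = -4379 - (16 - 584) = -4379 - 1*(-568) = -4379 + 568 = -3811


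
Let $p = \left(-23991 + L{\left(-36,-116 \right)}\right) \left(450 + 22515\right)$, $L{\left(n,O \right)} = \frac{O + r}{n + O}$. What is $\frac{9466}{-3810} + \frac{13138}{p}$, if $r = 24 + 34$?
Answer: $- \frac{4404023667659}{1772572272095} \approx -2.4845$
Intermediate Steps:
$r = 58$
$L{\left(n,O \right)} = \frac{58 + O}{O + n}$ ($L{\left(n,O \right)} = \frac{O + 58}{n + O} = \frac{58 + O}{O + n}$)
$p = - \frac{41871785955}{76}$ ($p = \left(-23991 + \frac{58 - 116}{-116 - 36}\right) \left(450 + 22515\right) = \left(-23991 + \frac{1}{-152} \left(-58\right)\right) 22965 = \left(-23991 - - \frac{29}{76}\right) 22965 = \left(-23991 + \frac{29}{76}\right) 22965 = \left(- \frac{1823287}{76}\right) 22965 = - \frac{41871785955}{76} \approx -5.5094 \cdot 10^{8}$)
$\frac{9466}{-3810} + \frac{13138}{p} = \frac{9466}{-3810} + \frac{13138}{- \frac{41871785955}{76}} = 9466 \left(- \frac{1}{3810}\right) + 13138 \left(- \frac{76}{41871785955}\right) = - \frac{4733}{1905} - \frac{998488}{41871785955} = - \frac{4404023667659}{1772572272095}$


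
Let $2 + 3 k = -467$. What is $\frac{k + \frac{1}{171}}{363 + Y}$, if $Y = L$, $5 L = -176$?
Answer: $- \frac{133660}{280269} \approx -0.4769$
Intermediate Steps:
$k = - \frac{469}{3}$ ($k = - \frac{2}{3} + \frac{1}{3} \left(-467\right) = - \frac{2}{3} - \frac{467}{3} = - \frac{469}{3} \approx -156.33$)
$L = - \frac{176}{5}$ ($L = \frac{1}{5} \left(-176\right) = - \frac{176}{5} \approx -35.2$)
$Y = - \frac{176}{5} \approx -35.2$
$\frac{k + \frac{1}{171}}{363 + Y} = \frac{- \frac{469}{3} + \frac{1}{171}}{363 - \frac{176}{5}} = \frac{- \frac{469}{3} + \frac{1}{171}}{\frac{1639}{5}} = \left(- \frac{26732}{171}\right) \frac{5}{1639} = - \frac{133660}{280269}$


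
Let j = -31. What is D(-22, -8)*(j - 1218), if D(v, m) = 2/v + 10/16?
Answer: -58703/88 ≈ -667.08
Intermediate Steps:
D(v, m) = 5/8 + 2/v (D(v, m) = 2/v + 10*(1/16) = 2/v + 5/8 = 5/8 + 2/v)
D(-22, -8)*(j - 1218) = (5/8 + 2/(-22))*(-31 - 1218) = (5/8 + 2*(-1/22))*(-1249) = (5/8 - 1/11)*(-1249) = (47/88)*(-1249) = -58703/88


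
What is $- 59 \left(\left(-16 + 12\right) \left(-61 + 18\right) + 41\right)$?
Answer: $-12567$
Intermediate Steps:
$- 59 \left(\left(-16 + 12\right) \left(-61 + 18\right) + 41\right) = - 59 \left(\left(-4\right) \left(-43\right) + 41\right) = - 59 \left(172 + 41\right) = \left(-59\right) 213 = -12567$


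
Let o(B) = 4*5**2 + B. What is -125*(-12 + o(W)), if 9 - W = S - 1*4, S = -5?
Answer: -13250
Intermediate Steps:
W = 18 (W = 9 - (-5 - 1*4) = 9 - (-5 - 4) = 9 - 1*(-9) = 9 + 9 = 18)
o(B) = 100 + B (o(B) = 4*25 + B = 100 + B)
-125*(-12 + o(W)) = -125*(-12 + (100 + 18)) = -125*(-12 + 118) = -125*106 = -13250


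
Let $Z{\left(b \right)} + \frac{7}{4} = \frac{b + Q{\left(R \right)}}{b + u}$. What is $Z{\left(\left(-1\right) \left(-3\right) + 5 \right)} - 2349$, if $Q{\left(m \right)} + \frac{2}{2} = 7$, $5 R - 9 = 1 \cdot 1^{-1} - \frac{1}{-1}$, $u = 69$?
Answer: $- \frac{103425}{44} \approx -2350.6$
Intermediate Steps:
$R = \frac{11}{5}$ ($R = \frac{9}{5} + \frac{1 \cdot 1^{-1} - \frac{1}{-1}}{5} = \frac{9}{5} + \frac{1 \cdot 1 - -1}{5} = \frac{9}{5} + \frac{1 + 1}{5} = \frac{9}{5} + \frac{1}{5} \cdot 2 = \frac{9}{5} + \frac{2}{5} = \frac{11}{5} \approx 2.2$)
$Q{\left(m \right)} = 6$ ($Q{\left(m \right)} = -1 + 7 = 6$)
$Z{\left(b \right)} = - \frac{7}{4} + \frac{6 + b}{69 + b}$ ($Z{\left(b \right)} = - \frac{7}{4} + \frac{b + 6}{b + 69} = - \frac{7}{4} + \frac{6 + b}{69 + b}$)
$Z{\left(\left(-1\right) \left(-3\right) + 5 \right)} - 2349 = \frac{3 \left(-153 - \left(\left(-1\right) \left(-3\right) + 5\right)\right)}{4 \left(69 + \left(\left(-1\right) \left(-3\right) + 5\right)\right)} - 2349 = \frac{3 \left(-153 - \left(3 + 5\right)\right)}{4 \left(69 + \left(3 + 5\right)\right)} - 2349 = \frac{3 \left(-153 - 8\right)}{4 \left(69 + 8\right)} - 2349 = \frac{3 \left(-153 - 8\right)}{4 \cdot 77} - 2349 = \frac{3}{4} \cdot \frac{1}{77} \left(-161\right) - 2349 = - \frac{69}{44} - 2349 = - \frac{103425}{44}$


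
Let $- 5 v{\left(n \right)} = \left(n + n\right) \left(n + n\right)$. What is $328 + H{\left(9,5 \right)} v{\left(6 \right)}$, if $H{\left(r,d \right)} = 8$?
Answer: $\frac{488}{5} \approx 97.6$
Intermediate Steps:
$v{\left(n \right)} = - \frac{4 n^{2}}{5}$ ($v{\left(n \right)} = - \frac{\left(n + n\right) \left(n + n\right)}{5} = - \frac{2 n 2 n}{5} = - \frac{4 n^{2}}{5}$)
$328 + H{\left(9,5 \right)} v{\left(6 \right)} = 328 + 8 \left(- \frac{4 \cdot 6^{2}}{5}\right) = 328 + 8 \left(\left(- \frac{4}{5}\right) 36\right) = 328 + 8 \left(- \frac{144}{5}\right) = 328 - \frac{1152}{5} = \frac{488}{5}$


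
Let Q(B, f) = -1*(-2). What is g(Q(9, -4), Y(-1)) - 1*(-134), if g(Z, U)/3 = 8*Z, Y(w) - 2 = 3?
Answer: 182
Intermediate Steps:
Q(B, f) = 2
Y(w) = 5 (Y(w) = 2 + 3 = 5)
g(Z, U) = 24*Z (g(Z, U) = 3*(8*Z) = 24*Z)
g(Q(9, -4), Y(-1)) - 1*(-134) = 24*2 - 1*(-134) = 48 + 134 = 182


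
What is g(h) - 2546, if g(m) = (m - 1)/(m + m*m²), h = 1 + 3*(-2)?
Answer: -165487/65 ≈ -2546.0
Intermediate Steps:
h = -5 (h = 1 - 6 = -5)
g(m) = (-1 + m)/(m + m³)
g(h) - 2546 = (-1 - 5)/(-5 + (-5)³) - 2546 = -6/(-5 - 125) - 2546 = -6/(-130) - 2546 = -1/130*(-6) - 2546 = 3/65 - 2546 = -165487/65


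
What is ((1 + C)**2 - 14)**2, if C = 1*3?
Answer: 4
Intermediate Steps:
C = 3
((1 + C)**2 - 14)**2 = ((1 + 3)**2 - 14)**2 = (4**2 - 14)**2 = (16 - 14)**2 = 2**2 = 4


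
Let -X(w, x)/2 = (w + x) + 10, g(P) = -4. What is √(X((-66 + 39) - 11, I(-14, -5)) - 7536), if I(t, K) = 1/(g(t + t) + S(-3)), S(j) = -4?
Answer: I*√29919/2 ≈ 86.486*I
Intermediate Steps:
I(t, K) = -⅛ (I(t, K) = 1/(-4 - 4) = 1/(-8) = -⅛)
X(w, x) = -20 - 2*w - 2*x (X(w, x) = -2*((w + x) + 10) = -2*(10 + w + x) = -20 - 2*w - 2*x)
√(X((-66 + 39) - 11, I(-14, -5)) - 7536) = √((-20 - 2*((-66 + 39) - 11) - 2*(-⅛)) - 7536) = √((-20 - 2*(-27 - 11) + ¼) - 7536) = √((-20 - 2*(-38) + ¼) - 7536) = √((-20 + 76 + ¼) - 7536) = √(225/4 - 7536) = √(-29919/4) = I*√29919/2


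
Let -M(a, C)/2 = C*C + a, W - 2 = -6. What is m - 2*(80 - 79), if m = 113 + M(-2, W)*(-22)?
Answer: 727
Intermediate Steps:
W = -4 (W = 2 - 6 = -4)
M(a, C) = -2*a - 2*C**2 (M(a, C) = -2*(C*C + a) = -2*(C**2 + a) = -2*(a + C**2) = -2*a - 2*C**2)
m = 729 (m = 113 + (-2*(-2) - 2*(-4)**2)*(-22) = 113 + (4 - 2*16)*(-22) = 113 + (4 - 32)*(-22) = 113 - 28*(-22) = 113 + 616 = 729)
m - 2*(80 - 79) = 729 - 2*(80 - 79) = 729 - 2*1 = 729 - 2 = 727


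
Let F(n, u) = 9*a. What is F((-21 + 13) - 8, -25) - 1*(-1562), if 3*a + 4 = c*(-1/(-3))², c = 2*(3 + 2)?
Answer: 4660/3 ≈ 1553.3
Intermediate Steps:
c = 10 (c = 2*5 = 10)
a = -26/27 (a = -4/3 + (10*(-1/(-3))²)/3 = -4/3 + (10*(-1*(-⅓))²)/3 = -4/3 + (10*(⅓)²)/3 = -4/3 + (10*(⅑))/3 = -4/3 + (⅓)*(10/9) = -4/3 + 10/27 = -26/27 ≈ -0.96296)
F(n, u) = -26/3 (F(n, u) = 9*(-26/27) = -26/3)
F((-21 + 13) - 8, -25) - 1*(-1562) = -26/3 - 1*(-1562) = -26/3 + 1562 = 4660/3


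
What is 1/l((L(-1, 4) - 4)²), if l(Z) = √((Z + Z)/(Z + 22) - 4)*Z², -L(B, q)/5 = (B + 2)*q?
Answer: -I*√46345/102850560 ≈ -2.0931e-6*I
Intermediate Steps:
L(B, q) = -5*q*(2 + B) (L(B, q) = -5*(B + 2)*q = -5*(2 + B)*q = -5*q*(2 + B))
l(Z) = Z²*√(-4 + 2*Z/(22 + Z)) (l(Z) = √((2*Z)/(22 + Z) - 4)*Z² = √(2*Z/(22 + Z) - 4)*Z² = √(-4 + 2*Z/(22 + Z))*Z² = Z²*√(-4 + 2*Z/(22 + Z)))
1/l((L(-1, 4) - 4)²) = 1/(√2*((-5*4*(2 - 1) - 4)²)²*√((-44 - (-5*4*(2 - 1) - 4)²)/(22 + (-5*4*(2 - 1) - 4)²))) = 1/(√2*((-5*4*1 - 4)²)²*√((-44 - (-5*4*1 - 4)²)/(22 + (-5*4*1 - 4)²))) = 1/(√2*((-20 - 4)²)²*√((-44 - (-20 - 4)²)/(22 + (-20 - 4)²))) = 1/(√2*((-24)²)²*√((-44 - 1*(-24)²)/(22 + (-24)²))) = 1/(√2*576²*√((-44 - 1*576)/(22 + 576))) = 1/(√2*331776*√((-44 - 576)/598)) = 1/(√2*331776*√((1/598)*(-620))) = 1/(√2*331776*√(-310/299)) = 1/(√2*331776*(I*√92690/299)) = 1/(663552*I*√46345/299) = -I*√46345/102850560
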